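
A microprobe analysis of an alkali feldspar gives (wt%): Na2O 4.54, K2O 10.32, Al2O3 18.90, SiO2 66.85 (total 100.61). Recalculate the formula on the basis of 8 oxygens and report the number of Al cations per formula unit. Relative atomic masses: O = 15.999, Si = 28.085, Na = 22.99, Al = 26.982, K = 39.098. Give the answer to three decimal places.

1.001 Al apfu

Na2O: 4.54/61.979 = 0.07325 mol → 0.14650 mol Na, 0.07325 mol O.
K2O: 10.32/94.195 = 0.10956 mol → 0.21912 mol K, 0.10956 mol O.
Al2O3: 18.90/101.961 = 0.18536 mol → 0.37072 mol Al, 0.55608 mol O.
SiO2: 66.85/60.083 = 1.11263 mol → 1.11263 mol Si, 2.22526 mol O.
Total oxygen = 2.96415 mol. Normalization factor = 8/2.96415 = 2.69892.
Al per 8 O = 0.37072 × 2.69892 = 1.001.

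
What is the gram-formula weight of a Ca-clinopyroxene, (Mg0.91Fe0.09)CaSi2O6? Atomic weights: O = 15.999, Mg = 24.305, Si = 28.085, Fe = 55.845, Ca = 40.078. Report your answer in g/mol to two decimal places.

219.39 g/mol

The formula mass is the sum 0.91×24.305 + 0.09×55.845 + 1×40.078 + 2×28.085 + 6×15.999.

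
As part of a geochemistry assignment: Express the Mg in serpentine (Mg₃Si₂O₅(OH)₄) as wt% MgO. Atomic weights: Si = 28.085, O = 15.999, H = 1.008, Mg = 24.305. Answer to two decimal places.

Molar mass of Mg₃Si₂O₅(OH)₄ = 3*24.305 + 2*28.085 + 9*15.999 + 4*1.008 = 277.108 g/mol.
Each formula unit contains 3 Mg, equivalent to 3/1 = 3.0000 mol MgO.
M(MgO) = 1×24.305 + 1×15.999 = 40.304 g/mol.
Mass of MgO per formula unit = 3.0000 × 40.304 = 120.912 g.
MgO wt% = 120.912 / 277.108 × 100 = 43.63%.

43.63 wt%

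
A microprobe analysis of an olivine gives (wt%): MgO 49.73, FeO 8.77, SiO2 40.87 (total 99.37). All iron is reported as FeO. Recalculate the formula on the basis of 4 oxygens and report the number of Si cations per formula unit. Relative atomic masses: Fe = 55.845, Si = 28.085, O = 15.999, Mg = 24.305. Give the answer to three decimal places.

49.73 wt% MgO ÷ 40.304 g/mol = 1.23387 mol, giving 1.23387 Mg and 1.23387 O.
8.77 wt% FeO ÷ 71.844 g/mol = 0.12207 mol, giving 0.12207 Fe and 0.12207 O.
40.87 wt% SiO2 ÷ 60.083 g/mol = 0.68023 mol, giving 0.68023 Si and 1.36046 O.
Oxygen sums to 2.71640; scaling by 4/2.71640 = 1.47254 puts the formula on 4 O.
Si: 0.68023 × 1.47254 = 1.002 atoms per formula unit.

1.002 Si apfu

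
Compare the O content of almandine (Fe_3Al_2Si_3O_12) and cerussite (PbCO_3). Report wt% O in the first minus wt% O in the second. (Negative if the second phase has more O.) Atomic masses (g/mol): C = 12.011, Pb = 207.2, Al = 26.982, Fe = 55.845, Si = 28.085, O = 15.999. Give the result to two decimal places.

20.61 percentage points

First mineral: 191.988 g O in 497.742 g formula = 38.57 wt% O.
Second mineral: 47.997 g O in 267.208 g formula = 17.96 wt% O.
38.57% − 17.96% gives a difference of 20.61 percentage points.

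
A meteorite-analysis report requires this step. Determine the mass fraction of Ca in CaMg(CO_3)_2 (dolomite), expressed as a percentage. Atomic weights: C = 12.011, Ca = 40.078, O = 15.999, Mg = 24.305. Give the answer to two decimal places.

21.73 weight percent

Formula mass = 1·40.078 + 1·24.305 + 2·12.011 + 6·15.999 = 184.399 g/mol, of which 40.078 g is Ca.
So Ca makes up 40.078/184.399 = 0.2173 of the mass, i.e. 21.73%.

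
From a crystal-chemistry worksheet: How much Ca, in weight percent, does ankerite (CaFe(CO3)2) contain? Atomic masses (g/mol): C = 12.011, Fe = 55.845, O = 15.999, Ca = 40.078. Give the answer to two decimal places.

Formula mass = 1×40.078 + 1×55.845 + 2×12.011 + 6×15.999 = 215.939 g/mol, of which 40.078 g is Ca.
So Ca makes up 40.078/215.939 = 0.1856 of the mass, i.e. 18.56%.

18.56 weight percent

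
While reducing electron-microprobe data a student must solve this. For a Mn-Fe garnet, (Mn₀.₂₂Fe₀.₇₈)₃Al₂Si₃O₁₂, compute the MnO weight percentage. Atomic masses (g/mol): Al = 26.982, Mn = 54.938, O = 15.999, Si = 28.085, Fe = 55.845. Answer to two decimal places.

9.42 wt%

M((Mn₀.₂₂Fe₀.₇₈)₃Al₂Si₃O₁₂) = 497.143 g/mol; M(MnO) = 70.937 g/mol.
Moles MnO per formula unit = 0.66 Mn ÷ 1 = 0.6600.
MnO fraction = (0.6600 × 70.937) / 497.143 = 46.818/497.143 = 0.0942.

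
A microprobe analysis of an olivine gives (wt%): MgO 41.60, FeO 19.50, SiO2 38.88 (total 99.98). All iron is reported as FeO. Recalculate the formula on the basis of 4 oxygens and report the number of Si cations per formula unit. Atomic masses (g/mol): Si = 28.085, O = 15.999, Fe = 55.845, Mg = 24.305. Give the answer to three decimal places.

MgO: 41.60/40.304 = 1.03216 mol → 1.03216 mol Mg, 1.03216 mol O.
FeO: 19.50/71.844 = 0.27142 mol → 0.27142 mol Fe, 0.27142 mol O.
SiO2: 38.88/60.083 = 0.64710 mol → 0.64710 mol Si, 1.29420 mol O.
Total oxygen = 2.59778 mol. Normalization factor = 4/2.59778 = 1.53978.
Si per 4 O = 0.64710 × 1.53978 = 0.996.

0.996 Si apfu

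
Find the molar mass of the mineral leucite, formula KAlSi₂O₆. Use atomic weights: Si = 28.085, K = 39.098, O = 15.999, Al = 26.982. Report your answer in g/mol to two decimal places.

218.24 g/mol

K: 1 × 39.098 = 39.0980
Al: 1 × 26.982 = 26.9820
Si: 2 × 28.085 = 56.1700
O: 6 × 15.999 = 95.9940
Summing the contributions gives the formula mass.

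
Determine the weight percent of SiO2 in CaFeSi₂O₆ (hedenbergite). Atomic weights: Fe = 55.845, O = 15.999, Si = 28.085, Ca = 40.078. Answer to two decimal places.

Molar mass of CaFeSi₂O₆ = 1×40.078 + 1×55.845 + 2×28.085 + 6×15.999 = 248.087 g/mol.
Each formula unit contains 2 Si, equivalent to 2/1 = 2.0000 mol SiO2.
M(SiO2) = 1×28.085 + 2×15.999 = 60.083 g/mol.
Mass of SiO2 per formula unit = 2.0000 × 60.083 = 120.166 g.
SiO2 wt% = 120.166 / 248.087 × 100 = 48.44%.

48.44 wt%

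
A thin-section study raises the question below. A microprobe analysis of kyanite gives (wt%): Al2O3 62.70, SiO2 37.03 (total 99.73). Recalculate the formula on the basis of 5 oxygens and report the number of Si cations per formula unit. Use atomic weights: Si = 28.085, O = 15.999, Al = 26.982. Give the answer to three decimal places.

1.001 Si apfu

Al2O3: 62.70/101.961 = 0.61494 mol → 1.22988 mol Al, 1.84482 mol O.
SiO2: 37.03/60.083 = 0.61631 mol → 0.61631 mol Si, 1.23262 mol O.
Total oxygen = 3.07744 mol. Normalization factor = 5/3.07744 = 1.62473.
Si per 5 O = 0.61631 × 1.62473 = 1.001.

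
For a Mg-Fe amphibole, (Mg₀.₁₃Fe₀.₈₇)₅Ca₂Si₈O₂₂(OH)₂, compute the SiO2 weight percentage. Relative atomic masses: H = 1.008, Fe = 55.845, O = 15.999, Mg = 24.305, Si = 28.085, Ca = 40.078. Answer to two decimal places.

M((Mg₀.₁₃Fe₀.₈₇)₅Ca₂Si₈O₂₂(OH)₂) = 949.552 g/mol; M(SiO2) = 60.083 g/mol.
Moles SiO2 per formula unit = 8 Si ÷ 1 = 8.0000.
SiO2 fraction = (8.0000 × 60.083) / 949.552 = 480.664/949.552 = 0.5062.

50.62 wt%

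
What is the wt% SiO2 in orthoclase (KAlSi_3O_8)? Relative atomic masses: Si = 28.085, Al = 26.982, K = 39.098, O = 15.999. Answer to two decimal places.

64.76 wt%

Formula mass = 278.327 g/mol.
3 Si → 3.0000 mol SiO2 per formula unit; M(SiO2) = 60.083, so SiO2 mass = 180.249 g.
180.249/278.327 × 100 = 64.76 wt%.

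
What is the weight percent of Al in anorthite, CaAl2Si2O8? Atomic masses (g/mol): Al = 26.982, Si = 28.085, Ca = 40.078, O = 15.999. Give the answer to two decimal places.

19.40 weight percent

Formula mass = 1·40.078 + 2·26.982 + 2·28.085 + 8·15.999 = 278.204 g/mol, of which 53.964 g is Al.
So Al makes up 53.964/278.204 = 0.1940 of the mass, i.e. 19.40%.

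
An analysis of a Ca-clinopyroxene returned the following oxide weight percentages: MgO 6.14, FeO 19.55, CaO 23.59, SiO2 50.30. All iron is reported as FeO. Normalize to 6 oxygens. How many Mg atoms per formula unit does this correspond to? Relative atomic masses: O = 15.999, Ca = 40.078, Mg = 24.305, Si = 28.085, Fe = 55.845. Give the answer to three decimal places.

0.363 Mg apfu

6.14 wt% MgO ÷ 40.304 g/mol = 0.15234 mol, giving 0.15234 Mg and 0.15234 O.
19.55 wt% FeO ÷ 71.844 g/mol = 0.27212 mol, giving 0.27212 Fe and 0.27212 O.
23.59 wt% CaO ÷ 56.077 g/mol = 0.42067 mol, giving 0.42067 Ca and 0.42067 O.
50.30 wt% SiO2 ÷ 60.083 g/mol = 0.83718 mol, giving 0.83718 Si and 1.67436 O.
Oxygen sums to 2.51949; scaling by 6/2.51949 = 2.38143 puts the formula on 6 O.
Mg: 0.15234 × 2.38143 = 0.363 atoms per formula unit.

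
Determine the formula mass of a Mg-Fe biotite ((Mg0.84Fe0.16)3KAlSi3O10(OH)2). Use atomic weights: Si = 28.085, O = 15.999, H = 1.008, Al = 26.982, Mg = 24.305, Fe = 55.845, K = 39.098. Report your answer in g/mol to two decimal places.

M = 2.52·24.305 + 0.48·55.845 + 1·39.098 + 1·26.982 + 3·28.085 + 12·15.999 + 2·1.008

432.39 g/mol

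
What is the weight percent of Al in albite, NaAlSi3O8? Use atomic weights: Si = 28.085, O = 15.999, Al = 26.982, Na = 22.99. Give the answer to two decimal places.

10.29 mass %

Formula mass = 1×22.99 + 1×26.982 + 3×28.085 + 8×15.999 = 262.219 g/mol, of which 26.982 g is Al.
So Al makes up 26.982/262.219 = 0.1029 of the mass, i.e. 10.29%.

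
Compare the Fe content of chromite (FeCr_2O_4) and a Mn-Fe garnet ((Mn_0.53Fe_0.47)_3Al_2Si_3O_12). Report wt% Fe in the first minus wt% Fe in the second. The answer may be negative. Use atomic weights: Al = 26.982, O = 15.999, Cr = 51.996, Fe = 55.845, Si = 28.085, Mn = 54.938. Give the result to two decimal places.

First mineral: 55.845 g Fe in 223.833 g formula = 24.95 wt% Fe.
Second mineral: 78.741 g Fe in 496.300 g formula = 15.87 wt% Fe.
24.95% − 15.87% gives a difference of 9.08 percentage points.

9.08 percentage points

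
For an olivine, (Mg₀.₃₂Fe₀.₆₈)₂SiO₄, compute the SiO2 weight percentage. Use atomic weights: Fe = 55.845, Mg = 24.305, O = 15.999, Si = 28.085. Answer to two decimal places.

Formula mass = 183.585 g/mol.
1 Si → 1.0000 mol SiO2 per formula unit; M(SiO2) = 60.083, so SiO2 mass = 60.083 g.
60.083/183.585 × 100 = 32.73 wt%.

32.73 wt%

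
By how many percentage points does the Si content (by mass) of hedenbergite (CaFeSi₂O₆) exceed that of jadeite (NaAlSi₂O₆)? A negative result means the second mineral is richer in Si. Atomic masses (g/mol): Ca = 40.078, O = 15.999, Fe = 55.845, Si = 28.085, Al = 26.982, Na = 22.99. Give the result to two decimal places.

-5.15 percentage points

First mineral: 56.170 g Si in 248.087 g formula = 22.64 wt% Si.
Second mineral: 56.170 g Si in 202.136 g formula = 27.79 wt% Si.
22.64% − 27.79% gives a difference of -5.15 percentage points.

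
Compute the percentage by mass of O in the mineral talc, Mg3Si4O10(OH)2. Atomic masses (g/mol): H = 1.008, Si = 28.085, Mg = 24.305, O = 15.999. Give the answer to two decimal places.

50.62 mass %

M(Mg3Si4O10(OH)2) = 379.259 g/mol.
O contributes 12 × 15.999 = 191.988 g per mole.
191.988/379.259 = 0.5062 → 50.62%.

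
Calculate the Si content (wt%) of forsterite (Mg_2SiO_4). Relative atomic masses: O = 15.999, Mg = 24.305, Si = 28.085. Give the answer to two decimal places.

M(Mg_2SiO_4) = 140.691 g/mol.
Si contributes 1 × 28.085 = 28.085 g per mole.
28.085/140.691 = 0.1996 → 19.96%.

19.96 wt%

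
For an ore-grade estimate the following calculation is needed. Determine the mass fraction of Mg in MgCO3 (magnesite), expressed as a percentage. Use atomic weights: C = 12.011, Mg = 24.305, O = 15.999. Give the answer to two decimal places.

Molar mass of MgCO3: 1*24.305 + 1*12.011 + 3*15.999 = 84.313 g/mol.
Mass of Mg per formula unit: 1 × 24.305 = 24.305 g.
Weight fraction Mg = 24.305 / 84.313 = 0.2883.

28.83 wt%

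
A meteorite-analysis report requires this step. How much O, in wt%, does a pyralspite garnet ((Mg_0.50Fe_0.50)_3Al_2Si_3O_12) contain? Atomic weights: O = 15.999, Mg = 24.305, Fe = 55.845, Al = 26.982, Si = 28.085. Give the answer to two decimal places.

42.62 wt%

Formula mass = 1.50·24.305 + 1.50·55.845 + 2·26.982 + 3·28.085 + 12·15.999 = 450.432 g/mol, of which 191.988 g is O.
So O makes up 191.988/450.432 = 0.4262 of the mass, i.e. 42.62%.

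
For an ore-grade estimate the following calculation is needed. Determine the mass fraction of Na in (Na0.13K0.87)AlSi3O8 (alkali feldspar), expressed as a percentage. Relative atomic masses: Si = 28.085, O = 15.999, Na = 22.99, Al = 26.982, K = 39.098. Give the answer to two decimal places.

Formula mass = 0.13*22.99 + 0.87*39.098 + 1*26.982 + 3*28.085 + 8*15.999 = 276.233 g/mol, of which 2.989 g is Na.
So Na makes up 2.989/276.233 = 0.0108 of the mass, i.e. 1.08%.

1.08 wt%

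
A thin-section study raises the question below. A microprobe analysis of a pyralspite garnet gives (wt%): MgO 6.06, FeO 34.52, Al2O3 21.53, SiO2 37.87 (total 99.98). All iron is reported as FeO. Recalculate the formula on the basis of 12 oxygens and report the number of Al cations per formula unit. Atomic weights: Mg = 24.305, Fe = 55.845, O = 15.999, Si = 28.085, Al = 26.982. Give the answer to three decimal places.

2.007 Al apfu

MgO (M=40.304): mol = 0.15036; Mg = 0.15036, O = 0.15036.
FeO (M=71.844): mol = 0.48049; Fe = 0.48049, O = 0.48049.
Al2O3 (M=101.961): mol = 0.21116; Al = 0.42232, O = 0.63348.
SiO2 (M=60.083): mol = 0.63029; Si = 0.63029, O = 1.26058.
ΣO = 2.52491; factor = 12/ΣO = 4.75264.
Al apfu = 0.42232 × 4.75264 = 2.007.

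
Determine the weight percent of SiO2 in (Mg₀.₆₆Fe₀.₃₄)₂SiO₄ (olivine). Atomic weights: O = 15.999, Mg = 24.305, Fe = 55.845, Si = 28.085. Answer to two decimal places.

37.06 wt%

Molar mass of (Mg₀.₆₆Fe₀.₃₄)₂SiO₄ = 1.32·24.305 + 0.68·55.845 + 1·28.085 + 4·15.999 = 162.138 g/mol.
Each formula unit contains 1 Si, equivalent to 1/1 = 1.0000 mol SiO2.
M(SiO2) = 1×28.085 + 2×15.999 = 60.083 g/mol.
Mass of SiO2 per formula unit = 1.0000 × 60.083 = 60.083 g.
SiO2 wt% = 60.083 / 162.138 × 100 = 37.06%.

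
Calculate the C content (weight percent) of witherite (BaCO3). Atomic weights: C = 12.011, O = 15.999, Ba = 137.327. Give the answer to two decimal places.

6.09 weight percent

Formula mass = 1×137.327 + 1×12.011 + 3×15.999 = 197.335 g/mol, of which 12.011 g is C.
So C makes up 12.011/197.335 = 0.0609 of the mass, i.e. 6.09%.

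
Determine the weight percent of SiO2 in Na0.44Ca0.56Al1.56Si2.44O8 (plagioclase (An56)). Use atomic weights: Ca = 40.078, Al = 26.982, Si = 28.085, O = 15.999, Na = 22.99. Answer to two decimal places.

Formula mass = 271.171 g/mol.
2.44 Si → 2.4400 mol SiO2 per formula unit; M(SiO2) = 60.083, so SiO2 mass = 146.603 g.
146.603/271.171 × 100 = 54.06 wt%.

54.06 wt%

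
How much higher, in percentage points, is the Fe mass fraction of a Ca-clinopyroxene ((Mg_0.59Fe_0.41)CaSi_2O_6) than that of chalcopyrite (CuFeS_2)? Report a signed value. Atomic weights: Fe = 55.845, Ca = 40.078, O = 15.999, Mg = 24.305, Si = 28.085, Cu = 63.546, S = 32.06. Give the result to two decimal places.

-20.45 percentage points

M((Mg_0.59Fe_0.41)CaSi_2O_6) = 229.478 g/mol, so wt% Fe = 22.896/229.478 × 100 = 9.98%.
M(CuFeS_2) = 183.511 g/mol, so wt% Fe = 55.845/183.511 × 100 = 30.43%.
9.98 − 30.43 = -20.45 pp.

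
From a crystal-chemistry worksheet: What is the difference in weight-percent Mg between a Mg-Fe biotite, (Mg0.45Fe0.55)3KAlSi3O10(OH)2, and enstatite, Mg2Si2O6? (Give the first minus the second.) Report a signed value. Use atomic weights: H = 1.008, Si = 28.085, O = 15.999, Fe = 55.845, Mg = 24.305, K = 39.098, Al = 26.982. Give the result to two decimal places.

First mineral: 32.812 g Mg in 469.295 g formula = 6.99 wt% Mg.
Second mineral: 48.610 g Mg in 200.774 g formula = 24.21 wt% Mg.
6.99% − 24.21% gives a difference of -17.22 percentage points.

-17.22 percentage points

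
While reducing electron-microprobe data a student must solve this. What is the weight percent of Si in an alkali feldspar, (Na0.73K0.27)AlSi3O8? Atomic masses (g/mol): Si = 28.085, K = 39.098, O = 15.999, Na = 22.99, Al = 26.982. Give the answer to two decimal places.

M((Na0.73K0.27)AlSi3O8) = 266.568 g/mol.
Si contributes 3 × 28.085 = 84.255 g per mole.
84.255/266.568 = 0.3161 → 31.61%.

31.61 mass %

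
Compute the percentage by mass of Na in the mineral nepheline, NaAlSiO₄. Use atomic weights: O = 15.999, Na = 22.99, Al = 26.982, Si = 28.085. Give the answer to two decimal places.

Molar mass of NaAlSiO₄: 1·22.99 + 1·26.982 + 1·28.085 + 4·15.999 = 142.053 g/mol.
Mass of Na per formula unit: 1 × 22.99 = 22.990 g.
Weight fraction Na = 22.990 / 142.053 = 0.1618.

16.18 wt%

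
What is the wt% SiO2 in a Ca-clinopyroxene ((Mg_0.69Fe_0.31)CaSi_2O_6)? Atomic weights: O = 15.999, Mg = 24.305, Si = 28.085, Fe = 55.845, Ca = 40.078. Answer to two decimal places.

53.09 wt%

Formula mass = 226.324 g/mol.
2 Si → 2.0000 mol SiO2 per formula unit; M(SiO2) = 60.083, so SiO2 mass = 120.166 g.
120.166/226.324 × 100 = 53.09 wt%.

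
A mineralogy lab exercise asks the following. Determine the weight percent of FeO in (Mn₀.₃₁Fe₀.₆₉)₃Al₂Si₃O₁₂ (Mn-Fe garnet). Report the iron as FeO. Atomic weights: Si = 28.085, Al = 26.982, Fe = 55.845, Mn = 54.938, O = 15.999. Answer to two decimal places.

29.93 wt%

Molar mass of (Mn₀.₃₁Fe₀.₆₉)₃Al₂Si₃O₁₂ = 0.93×54.938 + 2.07×55.845 + 2×26.982 + 3×28.085 + 12×15.999 = 496.898 g/mol.
Each formula unit contains 2.07 Fe, equivalent to 2.07/1 = 2.0700 mol FeO.
M(FeO) = 1×55.845 + 1×15.999 = 71.844 g/mol.
Mass of FeO per formula unit = 2.0700 × 71.844 = 148.717 g.
FeO wt% = 148.717 / 496.898 × 100 = 29.93%.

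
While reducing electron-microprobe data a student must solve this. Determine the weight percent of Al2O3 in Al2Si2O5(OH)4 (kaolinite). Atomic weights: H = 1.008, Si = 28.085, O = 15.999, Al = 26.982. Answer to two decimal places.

39.50 wt%

Molar mass of Al2Si2O5(OH)4 = 2×26.982 + 2×28.085 + 9×15.999 + 4×1.008 = 258.157 g/mol.
Each formula unit contains 2 Al, equivalent to 2/2 = 1.0000 mol Al2O3.
M(Al2O3) = 2×26.982 + 3×15.999 = 101.961 g/mol.
Mass of Al2O3 per formula unit = 1.0000 × 101.961 = 101.961 g.
Al2O3 wt% = 101.961 / 258.157 × 100 = 39.50%.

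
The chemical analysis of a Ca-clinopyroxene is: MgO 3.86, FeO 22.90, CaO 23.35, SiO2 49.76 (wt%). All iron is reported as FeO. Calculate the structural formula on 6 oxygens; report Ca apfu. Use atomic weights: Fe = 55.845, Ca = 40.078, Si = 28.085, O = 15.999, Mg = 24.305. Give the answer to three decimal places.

3.86 wt% MgO ÷ 40.304 g/mol = 0.09577 mol, giving 0.09577 Mg and 0.09577 O.
22.90 wt% FeO ÷ 71.844 g/mol = 0.31875 mol, giving 0.31875 Fe and 0.31875 O.
23.35 wt% CaO ÷ 56.077 g/mol = 0.41639 mol, giving 0.41639 Ca and 0.41639 O.
49.76 wt% SiO2 ÷ 60.083 g/mol = 0.82819 mol, giving 0.82819 Si and 1.65638 O.
Oxygen sums to 2.48729; scaling by 6/2.48729 = 2.41226 puts the formula on 6 O.
Ca: 0.41639 × 2.41226 = 1.004 atoms per formula unit.

1.004 Ca apfu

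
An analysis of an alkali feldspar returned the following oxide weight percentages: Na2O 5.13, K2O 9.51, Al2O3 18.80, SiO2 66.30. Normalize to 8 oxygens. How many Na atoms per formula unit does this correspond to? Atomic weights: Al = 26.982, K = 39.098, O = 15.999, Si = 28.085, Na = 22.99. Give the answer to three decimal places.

Na2O (M=61.979): mol = 0.08277; Na = 0.16554, O = 0.08277.
K2O (M=94.195): mol = 0.10096; K = 0.20192, O = 0.10096.
Al2O3 (M=101.961): mol = 0.18438; Al = 0.36876, O = 0.55314.
SiO2 (M=60.083): mol = 1.10347; Si = 1.10347, O = 2.20694.
ΣO = 2.94381; factor = 8/ΣO = 2.71757.
Na apfu = 0.16554 × 2.71757 = 0.450.

0.450 Na apfu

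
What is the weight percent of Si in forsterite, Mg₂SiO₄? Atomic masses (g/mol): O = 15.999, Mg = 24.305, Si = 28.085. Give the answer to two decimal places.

M(Mg₂SiO₄) = 140.691 g/mol.
Si contributes 1 × 28.085 = 28.085 g per mole.
28.085/140.691 = 0.1996 → 19.96%.

19.96 wt%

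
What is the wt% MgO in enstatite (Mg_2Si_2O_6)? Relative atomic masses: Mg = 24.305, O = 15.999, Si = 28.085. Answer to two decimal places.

Formula mass = 200.774 g/mol.
2 Mg → 2.0000 mol MgO per formula unit; M(MgO) = 40.304, so MgO mass = 80.608 g.
80.608/200.774 × 100 = 40.15 wt%.

40.15 wt%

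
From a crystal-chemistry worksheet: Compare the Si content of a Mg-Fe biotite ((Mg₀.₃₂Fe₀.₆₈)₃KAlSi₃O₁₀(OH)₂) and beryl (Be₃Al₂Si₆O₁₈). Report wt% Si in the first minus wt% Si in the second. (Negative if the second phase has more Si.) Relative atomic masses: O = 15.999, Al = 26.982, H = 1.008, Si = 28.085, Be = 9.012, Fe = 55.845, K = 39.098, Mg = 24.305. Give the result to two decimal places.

First mineral: 84.255 g Si in 481.596 g formula = 17.49 wt% Si.
Second mineral: 168.510 g Si in 537.492 g formula = 31.35 wt% Si.
17.49% − 31.35% gives a difference of -13.86 percentage points.

-13.86 percentage points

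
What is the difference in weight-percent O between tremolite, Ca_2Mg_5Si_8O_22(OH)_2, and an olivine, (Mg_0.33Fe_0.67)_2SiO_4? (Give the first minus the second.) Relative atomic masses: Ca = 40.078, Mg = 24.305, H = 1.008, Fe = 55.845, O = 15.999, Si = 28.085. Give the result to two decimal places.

M(Ca_2Mg_5Si_8O_22(OH)_2) = 812.353 g/mol, so wt% O = 383.976/812.353 × 100 = 47.27%.
M((Mg_0.33Fe_0.67)_2SiO_4) = 182.955 g/mol, so wt% O = 63.996/182.955 × 100 = 34.98%.
47.27 − 34.98 = 12.29 pp.

12.29 percentage points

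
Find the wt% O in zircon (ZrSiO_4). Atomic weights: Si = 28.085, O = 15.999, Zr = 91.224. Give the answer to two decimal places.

34.91 mass %

M(ZrSiO_4) = 183.305 g/mol.
O contributes 4 × 15.999 = 63.996 g per mole.
63.996/183.305 = 0.3491 → 34.91%.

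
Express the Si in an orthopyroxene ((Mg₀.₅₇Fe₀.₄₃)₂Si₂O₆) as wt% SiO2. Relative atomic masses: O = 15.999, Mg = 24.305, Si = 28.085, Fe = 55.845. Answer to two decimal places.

52.73 wt%

Formula mass = 227.898 g/mol.
2 Si → 2.0000 mol SiO2 per formula unit; M(SiO2) = 60.083, so SiO2 mass = 120.166 g.
120.166/227.898 × 100 = 52.73 wt%.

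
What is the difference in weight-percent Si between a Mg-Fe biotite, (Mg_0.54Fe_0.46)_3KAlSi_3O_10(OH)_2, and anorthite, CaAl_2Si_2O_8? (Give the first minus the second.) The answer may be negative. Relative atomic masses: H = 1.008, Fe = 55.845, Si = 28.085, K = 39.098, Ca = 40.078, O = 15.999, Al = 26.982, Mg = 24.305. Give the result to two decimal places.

First mineral: 84.255 g Si in 460.779 g formula = 18.29 wt% Si.
Second mineral: 56.170 g Si in 278.204 g formula = 20.19 wt% Si.
18.29% − 20.19% gives a difference of -1.90 percentage points.

-1.90 percentage points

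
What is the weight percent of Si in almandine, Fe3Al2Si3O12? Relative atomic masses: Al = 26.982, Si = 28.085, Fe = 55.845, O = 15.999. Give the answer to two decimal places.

Formula mass = 3*55.845 + 2*26.982 + 3*28.085 + 12*15.999 = 497.742 g/mol, of which 84.255 g is Si.
So Si makes up 84.255/497.742 = 0.1693 of the mass, i.e. 16.93%.

16.93 wt%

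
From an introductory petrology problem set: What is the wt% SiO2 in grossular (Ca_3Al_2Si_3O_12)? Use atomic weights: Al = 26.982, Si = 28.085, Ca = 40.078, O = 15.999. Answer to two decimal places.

40.02 wt%

Molar mass of Ca_3Al_2Si_3O_12 = 3×40.078 + 2×26.982 + 3×28.085 + 12×15.999 = 450.441 g/mol.
Each formula unit contains 3 Si, equivalent to 3/1 = 3.0000 mol SiO2.
M(SiO2) = 1×28.085 + 2×15.999 = 60.083 g/mol.
Mass of SiO2 per formula unit = 3.0000 × 60.083 = 180.249 g.
SiO2 wt% = 180.249 / 450.441 × 100 = 40.02%.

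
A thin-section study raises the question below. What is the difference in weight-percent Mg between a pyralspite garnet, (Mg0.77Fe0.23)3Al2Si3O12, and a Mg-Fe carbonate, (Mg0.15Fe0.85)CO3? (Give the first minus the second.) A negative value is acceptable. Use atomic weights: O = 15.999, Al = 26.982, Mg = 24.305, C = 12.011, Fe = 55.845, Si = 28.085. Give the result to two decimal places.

M((Mg0.77Fe0.23)3Al2Si3O12) = 424.885 g/mol, so wt% Mg = 56.145/424.885 × 100 = 13.21%.
M((Mg0.15Fe0.85)CO3) = 111.122 g/mol, so wt% Mg = 3.646/111.122 × 100 = 3.28%.
13.21 − 3.28 = 9.93 pp.

9.93 percentage points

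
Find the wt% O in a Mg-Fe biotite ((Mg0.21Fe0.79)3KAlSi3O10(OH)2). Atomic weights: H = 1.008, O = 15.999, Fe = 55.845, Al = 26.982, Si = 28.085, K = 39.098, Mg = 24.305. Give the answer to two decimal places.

39.02 weight percent

Molar mass of (Mg0.21Fe0.79)3KAlSi3O10(OH)2: 0.63*24.305 + 2.37*55.845 + 1*39.098 + 1*26.982 + 3*28.085 + 12*15.999 + 2*1.008 = 492.004 g/mol.
Mass of O per formula unit: 12 × 15.999 = 191.988 g.
Weight fraction O = 191.988 / 492.004 = 0.3902.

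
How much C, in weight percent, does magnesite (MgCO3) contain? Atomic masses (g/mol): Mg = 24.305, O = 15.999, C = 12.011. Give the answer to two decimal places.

14.25 weight percent

Molar mass of MgCO3: 1·24.305 + 1·12.011 + 3·15.999 = 84.313 g/mol.
Mass of C per formula unit: 1 × 12.011 = 12.011 g.
Weight fraction C = 12.011 / 84.313 = 0.1425.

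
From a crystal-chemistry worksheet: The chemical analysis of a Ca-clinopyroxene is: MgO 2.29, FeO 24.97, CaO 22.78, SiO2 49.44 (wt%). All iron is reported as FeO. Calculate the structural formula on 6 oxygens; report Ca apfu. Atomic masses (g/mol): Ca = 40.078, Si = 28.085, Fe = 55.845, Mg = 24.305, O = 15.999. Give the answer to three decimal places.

0.992 Ca apfu

MgO: 2.29/40.304 = 0.05682 mol → 0.05682 mol Mg, 0.05682 mol O.
FeO: 24.97/71.844 = 0.34756 mol → 0.34756 mol Fe, 0.34756 mol O.
CaO: 22.78/56.077 = 0.40623 mol → 0.40623 mol Ca, 0.40623 mol O.
SiO2: 49.44/60.083 = 0.82286 mol → 0.82286 mol Si, 1.64572 mol O.
Total oxygen = 2.45633 mol. Normalization factor = 6/2.45633 = 2.44267.
Ca per 6 O = 0.40623 × 2.44267 = 0.992.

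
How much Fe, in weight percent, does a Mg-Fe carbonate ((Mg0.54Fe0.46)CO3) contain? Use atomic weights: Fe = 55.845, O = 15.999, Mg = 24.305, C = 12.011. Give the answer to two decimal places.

M((Mg0.54Fe0.46)CO3) = 98.821 g/mol.
Fe contributes 0.46 × 55.845 = 25.689 g per mole.
25.689/98.821 = 0.2600 → 26.00%.

26.00 weight percent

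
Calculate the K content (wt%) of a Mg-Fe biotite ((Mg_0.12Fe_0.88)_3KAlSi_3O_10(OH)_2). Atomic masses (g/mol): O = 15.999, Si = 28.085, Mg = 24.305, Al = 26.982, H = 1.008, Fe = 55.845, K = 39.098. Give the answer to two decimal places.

7.81 wt%

Molar mass of (Mg_0.12Fe_0.88)_3KAlSi_3O_10(OH)_2: 0.36*24.305 + 2.64*55.845 + 1*39.098 + 1*26.982 + 3*28.085 + 12*15.999 + 2*1.008 = 500.520 g/mol.
Mass of K per formula unit: 1 × 39.098 = 39.098 g.
Weight fraction K = 39.098 / 500.520 = 0.0781.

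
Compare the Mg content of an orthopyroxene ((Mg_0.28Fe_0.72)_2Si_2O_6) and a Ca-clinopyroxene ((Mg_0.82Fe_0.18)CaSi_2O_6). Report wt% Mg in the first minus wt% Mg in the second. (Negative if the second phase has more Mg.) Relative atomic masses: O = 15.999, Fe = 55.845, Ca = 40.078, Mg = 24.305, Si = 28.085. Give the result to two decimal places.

Mg in (Mg_0.28Fe_0.72)_2Si_2O_6: molar mass 246.192 g/mol; 0.56×24.305 = 13.611 g → 5.53 wt%.
Mg in (Mg_0.82Fe_0.18)CaSi_2O_6: molar mass 222.224 g/mol; 0.82×24.305 = 19.930 g → 8.97 wt%.
Difference = 5.53 − 8.97 = -3.44 percentage points.

-3.44 percentage points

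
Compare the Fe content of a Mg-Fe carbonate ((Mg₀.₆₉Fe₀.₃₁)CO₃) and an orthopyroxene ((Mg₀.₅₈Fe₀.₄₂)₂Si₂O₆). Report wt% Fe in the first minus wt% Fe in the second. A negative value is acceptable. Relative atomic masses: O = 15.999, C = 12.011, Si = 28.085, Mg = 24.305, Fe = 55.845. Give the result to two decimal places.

Fe in (Mg₀.₆₉Fe₀.₃₁)CO₃: molar mass 94.090 g/mol; 0.31×55.845 = 17.312 g → 18.40 wt%.
Fe in (Mg₀.₅₈Fe₀.₄₂)₂Si₂O₆: molar mass 227.268 g/mol; 0.84×55.845 = 46.910 g → 20.64 wt%.
Difference = 18.40 − 20.64 = -2.24 percentage points.

-2.24 percentage points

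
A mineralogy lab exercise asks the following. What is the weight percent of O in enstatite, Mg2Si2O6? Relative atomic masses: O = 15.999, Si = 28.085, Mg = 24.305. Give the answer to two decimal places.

47.81 wt%

Formula mass = 2*24.305 + 2*28.085 + 6*15.999 = 200.774 g/mol, of which 95.994 g is O.
So O makes up 95.994/200.774 = 0.4781 of the mass, i.e. 47.81%.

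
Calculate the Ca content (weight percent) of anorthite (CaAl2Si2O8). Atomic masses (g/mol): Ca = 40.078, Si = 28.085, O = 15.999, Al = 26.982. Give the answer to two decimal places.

14.41 weight percent

M(CaAl2Si2O8) = 278.204 g/mol.
Ca contributes 1 × 40.078 = 40.078 g per mole.
40.078/278.204 = 0.1441 → 14.41%.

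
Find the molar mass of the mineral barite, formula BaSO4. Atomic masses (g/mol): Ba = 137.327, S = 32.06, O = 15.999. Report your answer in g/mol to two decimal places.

Ba: 1 × 137.327 = 137.3270
S: 1 × 32.06 = 32.0600
O: 4 × 15.999 = 63.9960
Summing the contributions gives the formula mass.

233.38 g/mol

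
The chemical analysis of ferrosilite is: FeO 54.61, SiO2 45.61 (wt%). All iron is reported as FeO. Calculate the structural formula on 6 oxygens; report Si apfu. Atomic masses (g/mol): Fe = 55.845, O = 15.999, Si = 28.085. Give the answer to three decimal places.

FeO: 54.61/71.844 = 0.76012 mol → 0.76012 mol Fe, 0.76012 mol O.
SiO2: 45.61/60.083 = 0.75912 mol → 0.75912 mol Si, 1.51824 mol O.
Total oxygen = 2.27836 mol. Normalization factor = 6/2.27836 = 2.63347.
Si per 6 O = 0.75912 × 2.63347 = 1.999.

1.999 Si apfu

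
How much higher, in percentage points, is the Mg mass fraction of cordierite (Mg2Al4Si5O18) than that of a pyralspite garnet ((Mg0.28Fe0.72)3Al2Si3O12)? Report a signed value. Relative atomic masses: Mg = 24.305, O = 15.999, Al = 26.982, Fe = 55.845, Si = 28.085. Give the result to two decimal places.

3.98 percentage points

First mineral: 48.610 g Mg in 584.945 g formula = 8.31 wt% Mg.
Second mineral: 20.416 g Mg in 471.248 g formula = 4.33 wt% Mg.
8.31% − 4.33% gives a difference of 3.98 percentage points.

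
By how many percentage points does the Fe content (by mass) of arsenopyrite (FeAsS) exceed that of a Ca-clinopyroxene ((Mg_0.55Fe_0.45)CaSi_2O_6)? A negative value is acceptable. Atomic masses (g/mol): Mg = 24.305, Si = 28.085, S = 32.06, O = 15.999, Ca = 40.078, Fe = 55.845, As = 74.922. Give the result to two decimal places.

Fe in FeAsS: molar mass 162.827 g/mol; 1×55.845 = 55.845 g → 34.30 wt%.
Fe in (Mg_0.55Fe_0.45)CaSi_2O_6: molar mass 230.740 g/mol; 0.45×55.845 = 25.130 g → 10.89 wt%.
Difference = 34.30 − 10.89 = 23.41 percentage points.

23.41 percentage points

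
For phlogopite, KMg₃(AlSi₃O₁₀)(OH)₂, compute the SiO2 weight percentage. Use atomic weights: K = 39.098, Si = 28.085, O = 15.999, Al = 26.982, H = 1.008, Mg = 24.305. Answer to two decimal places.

Formula mass = 417.254 g/mol.
3 Si → 3.0000 mol SiO2 per formula unit; M(SiO2) = 60.083, so SiO2 mass = 180.249 g.
180.249/417.254 × 100 = 43.20 wt%.

43.20 wt%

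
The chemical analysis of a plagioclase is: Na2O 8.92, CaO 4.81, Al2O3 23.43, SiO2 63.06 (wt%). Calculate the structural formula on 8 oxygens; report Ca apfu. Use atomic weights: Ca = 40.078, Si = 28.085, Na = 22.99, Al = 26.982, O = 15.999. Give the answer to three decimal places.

0.227 Ca apfu

Na2O: 8.92/61.979 = 0.14392 mol → 0.28784 mol Na, 0.14392 mol O.
CaO: 4.81/56.077 = 0.08577 mol → 0.08577 mol Ca, 0.08577 mol O.
Al2O3: 23.43/101.961 = 0.22979 mol → 0.45958 mol Al, 0.68937 mol O.
SiO2: 63.06/60.083 = 1.04955 mol → 1.04955 mol Si, 2.09910 mol O.
Total oxygen = 3.01816 mol. Normalization factor = 8/3.01816 = 2.65062.
Ca per 8 O = 0.08577 × 2.65062 = 0.227.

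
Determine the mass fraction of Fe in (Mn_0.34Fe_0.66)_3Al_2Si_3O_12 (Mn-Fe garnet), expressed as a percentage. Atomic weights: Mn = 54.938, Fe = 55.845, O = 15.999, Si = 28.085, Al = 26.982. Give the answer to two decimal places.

22.26 wt%

M((Mn_0.34Fe_0.66)_3Al_2Si_3O_12) = 496.817 g/mol.
Fe contributes 1.98 × 55.845 = 110.573 g per mole.
110.573/496.817 = 0.2226 → 22.26%.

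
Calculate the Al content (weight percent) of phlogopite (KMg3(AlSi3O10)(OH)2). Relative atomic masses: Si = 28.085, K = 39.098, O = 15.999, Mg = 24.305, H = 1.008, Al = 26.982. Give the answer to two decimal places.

Formula mass = 1·39.098 + 3·24.305 + 1·26.982 + 3·28.085 + 12·15.999 + 2·1.008 = 417.254 g/mol, of which 26.982 g is Al.
So Al makes up 26.982/417.254 = 0.0647 of the mass, i.e. 6.47%.

6.47 weight percent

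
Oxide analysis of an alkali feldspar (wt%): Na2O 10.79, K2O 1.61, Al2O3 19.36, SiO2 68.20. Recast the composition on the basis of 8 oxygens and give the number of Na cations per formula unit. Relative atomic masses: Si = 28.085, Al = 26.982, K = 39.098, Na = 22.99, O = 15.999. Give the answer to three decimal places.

Na2O (M=61.979): mol = 0.17409; Na = 0.34818, O = 0.17409.
K2O (M=94.195): mol = 0.01709; K = 0.03418, O = 0.01709.
Al2O3 (M=101.961): mol = 0.18988; Al = 0.37976, O = 0.56964.
SiO2 (M=60.083): mol = 1.13510; Si = 1.13510, O = 2.27020.
ΣO = 3.03102; factor = 8/ΣO = 2.63938.
Na apfu = 0.34818 × 2.63938 = 0.919.

0.919 Na apfu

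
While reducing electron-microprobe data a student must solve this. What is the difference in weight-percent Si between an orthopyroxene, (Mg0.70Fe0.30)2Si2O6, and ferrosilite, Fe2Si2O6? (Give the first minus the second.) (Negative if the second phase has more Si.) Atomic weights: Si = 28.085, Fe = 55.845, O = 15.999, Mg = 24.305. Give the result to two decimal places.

M((Mg0.70Fe0.30)2Si2O6) = 219.698 g/mol, so wt% Si = 56.170/219.698 × 100 = 25.57%.
M(Fe2Si2O6) = 263.854 g/mol, so wt% Si = 56.170/263.854 × 100 = 21.29%.
25.57 − 21.29 = 4.28 pp.

4.28 percentage points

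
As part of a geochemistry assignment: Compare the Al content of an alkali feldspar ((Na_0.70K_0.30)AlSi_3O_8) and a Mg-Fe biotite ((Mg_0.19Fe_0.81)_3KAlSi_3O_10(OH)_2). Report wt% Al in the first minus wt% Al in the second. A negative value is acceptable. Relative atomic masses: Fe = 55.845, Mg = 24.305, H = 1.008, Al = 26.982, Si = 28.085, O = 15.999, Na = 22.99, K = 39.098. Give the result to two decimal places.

4.64 percentage points

M((Na_0.70K_0.30)AlSi_3O_8) = 267.051 g/mol, so wt% Al = 26.982/267.051 × 100 = 10.10%.
M((Mg_0.19Fe_0.81)_3KAlSi_3O_10(OH)_2) = 493.896 g/mol, so wt% Al = 26.982/493.896 × 100 = 5.46%.
10.10 − 5.46 = 4.64 pp.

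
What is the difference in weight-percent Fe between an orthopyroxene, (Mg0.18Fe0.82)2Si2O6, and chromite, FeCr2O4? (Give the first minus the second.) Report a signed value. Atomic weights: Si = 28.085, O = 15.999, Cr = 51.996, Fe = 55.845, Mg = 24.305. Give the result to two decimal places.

11.32 percentage points

First mineral: 91.586 g Fe in 252.500 g formula = 36.27 wt% Fe.
Second mineral: 55.845 g Fe in 223.833 g formula = 24.95 wt% Fe.
36.27% − 24.95% gives a difference of 11.32 percentage points.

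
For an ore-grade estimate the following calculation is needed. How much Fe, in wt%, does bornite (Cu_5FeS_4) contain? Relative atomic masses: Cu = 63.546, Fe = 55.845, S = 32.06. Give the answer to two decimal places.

11.13 wt%

M(Cu_5FeS_4) = 501.815 g/mol.
Fe contributes 1 × 55.845 = 55.845 g per mole.
55.845/501.815 = 0.1113 → 11.13%.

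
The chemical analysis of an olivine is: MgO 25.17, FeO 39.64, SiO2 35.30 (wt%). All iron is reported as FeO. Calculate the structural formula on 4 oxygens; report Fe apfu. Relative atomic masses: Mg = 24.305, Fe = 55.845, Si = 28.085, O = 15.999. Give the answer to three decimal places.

25.17 wt% MgO ÷ 40.304 g/mol = 0.62450 mol, giving 0.62450 Mg and 0.62450 O.
39.64 wt% FeO ÷ 71.844 g/mol = 0.55175 mol, giving 0.55175 Fe and 0.55175 O.
35.30 wt% SiO2 ÷ 60.083 g/mol = 0.58752 mol, giving 0.58752 Si and 1.17504 O.
Oxygen sums to 2.35129; scaling by 4/2.35129 = 1.70119 puts the formula on 4 O.
Fe: 0.55175 × 1.70119 = 0.939 atoms per formula unit.

0.939 Fe apfu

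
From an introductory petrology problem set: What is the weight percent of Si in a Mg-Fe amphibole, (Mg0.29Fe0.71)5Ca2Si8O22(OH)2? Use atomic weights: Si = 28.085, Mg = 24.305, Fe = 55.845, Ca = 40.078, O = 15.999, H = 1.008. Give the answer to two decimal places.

M((Mg0.29Fe0.71)5Ca2Si8O22(OH)2) = 924.320 g/mol.
Si contributes 8 × 28.085 = 224.680 g per mole.
224.680/924.320 = 0.2431 → 24.31%.

24.31 weight percent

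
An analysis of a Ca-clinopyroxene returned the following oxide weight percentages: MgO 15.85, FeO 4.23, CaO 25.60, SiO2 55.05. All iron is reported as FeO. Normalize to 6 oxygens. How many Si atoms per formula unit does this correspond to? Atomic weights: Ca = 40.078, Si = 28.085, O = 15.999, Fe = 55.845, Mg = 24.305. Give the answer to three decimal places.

2.006 Si apfu

MgO: 15.85/40.304 = 0.39326 mol → 0.39326 mol Mg, 0.39326 mol O.
FeO: 4.23/71.844 = 0.05888 mol → 0.05888 mol Fe, 0.05888 mol O.
CaO: 25.60/56.077 = 0.45652 mol → 0.45652 mol Ca, 0.45652 mol O.
SiO2: 55.05/60.083 = 0.91623 mol → 0.91623 mol Si, 1.83246 mol O.
Total oxygen = 2.74112 mol. Normalization factor = 6/2.74112 = 2.18889.
Si per 6 O = 0.91623 × 2.18889 = 2.006.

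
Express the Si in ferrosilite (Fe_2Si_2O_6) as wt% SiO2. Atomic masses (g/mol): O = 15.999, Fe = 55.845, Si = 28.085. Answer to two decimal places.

45.54 wt%

M(Fe_2Si_2O_6) = 263.854 g/mol; M(SiO2) = 60.083 g/mol.
Moles SiO2 per formula unit = 2 Si ÷ 1 = 2.0000.
SiO2 fraction = (2.0000 × 60.083) / 263.854 = 120.166/263.854 = 0.4554.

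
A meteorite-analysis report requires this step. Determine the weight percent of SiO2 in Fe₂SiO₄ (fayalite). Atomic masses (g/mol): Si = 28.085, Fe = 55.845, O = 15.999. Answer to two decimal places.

29.49 wt%

M(Fe₂SiO₄) = 203.771 g/mol; M(SiO2) = 60.083 g/mol.
Moles SiO2 per formula unit = 1 Si ÷ 1 = 1.0000.
SiO2 fraction = (1.0000 × 60.083) / 203.771 = 60.083/203.771 = 0.2949.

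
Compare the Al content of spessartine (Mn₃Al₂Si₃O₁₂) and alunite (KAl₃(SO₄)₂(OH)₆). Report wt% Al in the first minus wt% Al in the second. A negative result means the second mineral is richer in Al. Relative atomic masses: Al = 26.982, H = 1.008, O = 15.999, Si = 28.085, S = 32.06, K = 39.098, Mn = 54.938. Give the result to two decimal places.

-8.64 percentage points

First mineral: 53.964 g Al in 495.021 g formula = 10.90 wt% Al.
Second mineral: 80.946 g Al in 414.198 g formula = 19.54 wt% Al.
10.90% − 19.54% gives a difference of -8.64 percentage points.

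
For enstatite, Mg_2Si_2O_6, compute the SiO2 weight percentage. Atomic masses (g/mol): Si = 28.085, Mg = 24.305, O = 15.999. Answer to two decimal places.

M(Mg_2Si_2O_6) = 200.774 g/mol; M(SiO2) = 60.083 g/mol.
Moles SiO2 per formula unit = 2 Si ÷ 1 = 2.0000.
SiO2 fraction = (2.0000 × 60.083) / 200.774 = 120.166/200.774 = 0.5985.

59.85 wt%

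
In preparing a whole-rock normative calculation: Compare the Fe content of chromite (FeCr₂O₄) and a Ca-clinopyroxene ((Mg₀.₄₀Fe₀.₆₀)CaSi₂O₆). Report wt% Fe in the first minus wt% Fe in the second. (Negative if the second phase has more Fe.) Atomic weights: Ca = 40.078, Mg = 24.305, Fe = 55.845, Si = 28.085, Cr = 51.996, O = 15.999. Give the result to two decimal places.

M(FeCr₂O₄) = 223.833 g/mol, so wt% Fe = 55.845/223.833 × 100 = 24.95%.
M((Mg₀.₄₀Fe₀.₆₀)CaSi₂O₆) = 235.471 g/mol, so wt% Fe = 33.507/235.471 × 100 = 14.23%.
24.95 − 14.23 = 10.72 pp.

10.72 percentage points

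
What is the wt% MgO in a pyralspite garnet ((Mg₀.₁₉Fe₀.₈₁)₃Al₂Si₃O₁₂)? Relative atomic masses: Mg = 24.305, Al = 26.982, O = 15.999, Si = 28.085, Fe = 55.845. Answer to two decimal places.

Formula mass = 479.764 g/mol.
0.57 Mg → 0.5700 mol MgO per formula unit; M(MgO) = 40.304, so MgO mass = 22.973 g.
22.973/479.764 × 100 = 4.79 wt%.

4.79 wt%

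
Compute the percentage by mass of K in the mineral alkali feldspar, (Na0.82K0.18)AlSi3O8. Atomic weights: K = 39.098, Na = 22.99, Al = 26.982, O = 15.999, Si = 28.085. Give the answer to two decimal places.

2.65 wt%

Molar mass of (Na0.82K0.18)AlSi3O8: 0.82×22.99 + 0.18×39.098 + 1×26.982 + 3×28.085 + 8×15.999 = 265.118 g/mol.
Mass of K per formula unit: 0.18 × 39.098 = 7.038 g.
Weight fraction K = 7.038 / 265.118 = 0.0265.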